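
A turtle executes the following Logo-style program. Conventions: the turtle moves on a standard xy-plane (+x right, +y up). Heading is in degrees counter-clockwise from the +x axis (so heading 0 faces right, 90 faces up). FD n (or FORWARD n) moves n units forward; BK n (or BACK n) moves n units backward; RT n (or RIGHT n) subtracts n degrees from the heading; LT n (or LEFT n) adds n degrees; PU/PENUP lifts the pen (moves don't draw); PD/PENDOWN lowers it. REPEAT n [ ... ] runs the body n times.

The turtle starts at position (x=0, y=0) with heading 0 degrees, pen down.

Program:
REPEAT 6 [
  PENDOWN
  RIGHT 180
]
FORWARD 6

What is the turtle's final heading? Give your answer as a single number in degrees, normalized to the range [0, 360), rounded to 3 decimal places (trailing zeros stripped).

Executing turtle program step by step:
Start: pos=(0,0), heading=0, pen down
REPEAT 6 [
  -- iteration 1/6 --
  PD: pen down
  RT 180: heading 0 -> 180
  -- iteration 2/6 --
  PD: pen down
  RT 180: heading 180 -> 0
  -- iteration 3/6 --
  PD: pen down
  RT 180: heading 0 -> 180
  -- iteration 4/6 --
  PD: pen down
  RT 180: heading 180 -> 0
  -- iteration 5/6 --
  PD: pen down
  RT 180: heading 0 -> 180
  -- iteration 6/6 --
  PD: pen down
  RT 180: heading 180 -> 0
]
FD 6: (0,0) -> (6,0) [heading=0, draw]
Final: pos=(6,0), heading=0, 1 segment(s) drawn

Answer: 0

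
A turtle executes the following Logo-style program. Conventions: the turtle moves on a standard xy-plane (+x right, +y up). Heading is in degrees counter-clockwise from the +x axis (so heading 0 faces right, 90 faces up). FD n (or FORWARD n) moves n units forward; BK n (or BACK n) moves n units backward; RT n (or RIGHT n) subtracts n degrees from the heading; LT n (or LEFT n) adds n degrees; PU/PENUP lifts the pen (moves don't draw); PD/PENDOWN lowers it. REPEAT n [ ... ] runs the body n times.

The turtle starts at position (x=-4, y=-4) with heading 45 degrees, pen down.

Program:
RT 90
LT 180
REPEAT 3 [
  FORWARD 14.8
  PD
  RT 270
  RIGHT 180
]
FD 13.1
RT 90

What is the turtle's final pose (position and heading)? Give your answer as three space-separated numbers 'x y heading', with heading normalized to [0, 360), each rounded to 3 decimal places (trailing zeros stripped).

Executing turtle program step by step:
Start: pos=(-4,-4), heading=45, pen down
RT 90: heading 45 -> 315
LT 180: heading 315 -> 135
REPEAT 3 [
  -- iteration 1/3 --
  FD 14.8: (-4,-4) -> (-14.465,6.465) [heading=135, draw]
  PD: pen down
  RT 270: heading 135 -> 225
  RT 180: heading 225 -> 45
  -- iteration 2/3 --
  FD 14.8: (-14.465,6.465) -> (-4,16.93) [heading=45, draw]
  PD: pen down
  RT 270: heading 45 -> 135
  RT 180: heading 135 -> 315
  -- iteration 3/3 --
  FD 14.8: (-4,16.93) -> (6.465,6.465) [heading=315, draw]
  PD: pen down
  RT 270: heading 315 -> 45
  RT 180: heading 45 -> 225
]
FD 13.1: (6.465,6.465) -> (-2.798,-2.798) [heading=225, draw]
RT 90: heading 225 -> 135
Final: pos=(-2.798,-2.798), heading=135, 4 segment(s) drawn

Answer: -2.798 -2.798 135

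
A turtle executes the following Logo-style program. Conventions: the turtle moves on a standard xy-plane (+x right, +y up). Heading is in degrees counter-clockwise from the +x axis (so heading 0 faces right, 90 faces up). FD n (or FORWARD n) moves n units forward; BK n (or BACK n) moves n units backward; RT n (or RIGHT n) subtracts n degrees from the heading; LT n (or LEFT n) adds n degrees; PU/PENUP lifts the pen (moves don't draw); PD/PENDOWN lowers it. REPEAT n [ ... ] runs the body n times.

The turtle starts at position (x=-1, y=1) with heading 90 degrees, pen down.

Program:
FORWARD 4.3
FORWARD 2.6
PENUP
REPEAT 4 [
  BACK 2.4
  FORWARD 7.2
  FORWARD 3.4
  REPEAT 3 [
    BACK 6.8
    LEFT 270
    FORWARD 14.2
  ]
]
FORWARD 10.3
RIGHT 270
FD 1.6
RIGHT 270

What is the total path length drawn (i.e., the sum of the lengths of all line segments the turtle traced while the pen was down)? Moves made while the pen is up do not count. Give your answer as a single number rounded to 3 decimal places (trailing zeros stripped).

Executing turtle program step by step:
Start: pos=(-1,1), heading=90, pen down
FD 4.3: (-1,1) -> (-1,5.3) [heading=90, draw]
FD 2.6: (-1,5.3) -> (-1,7.9) [heading=90, draw]
PU: pen up
REPEAT 4 [
  -- iteration 1/4 --
  BK 2.4: (-1,7.9) -> (-1,5.5) [heading=90, move]
  FD 7.2: (-1,5.5) -> (-1,12.7) [heading=90, move]
  FD 3.4: (-1,12.7) -> (-1,16.1) [heading=90, move]
  REPEAT 3 [
    -- iteration 1/3 --
    BK 6.8: (-1,16.1) -> (-1,9.3) [heading=90, move]
    LT 270: heading 90 -> 0
    FD 14.2: (-1,9.3) -> (13.2,9.3) [heading=0, move]
    -- iteration 2/3 --
    BK 6.8: (13.2,9.3) -> (6.4,9.3) [heading=0, move]
    LT 270: heading 0 -> 270
    FD 14.2: (6.4,9.3) -> (6.4,-4.9) [heading=270, move]
    -- iteration 3/3 --
    BK 6.8: (6.4,-4.9) -> (6.4,1.9) [heading=270, move]
    LT 270: heading 270 -> 180
    FD 14.2: (6.4,1.9) -> (-7.8,1.9) [heading=180, move]
  ]
  -- iteration 2/4 --
  BK 2.4: (-7.8,1.9) -> (-5.4,1.9) [heading=180, move]
  FD 7.2: (-5.4,1.9) -> (-12.6,1.9) [heading=180, move]
  FD 3.4: (-12.6,1.9) -> (-16,1.9) [heading=180, move]
  REPEAT 3 [
    -- iteration 1/3 --
    BK 6.8: (-16,1.9) -> (-9.2,1.9) [heading=180, move]
    LT 270: heading 180 -> 90
    FD 14.2: (-9.2,1.9) -> (-9.2,16.1) [heading=90, move]
    -- iteration 2/3 --
    BK 6.8: (-9.2,16.1) -> (-9.2,9.3) [heading=90, move]
    LT 270: heading 90 -> 0
    FD 14.2: (-9.2,9.3) -> (5,9.3) [heading=0, move]
    -- iteration 3/3 --
    BK 6.8: (5,9.3) -> (-1.8,9.3) [heading=0, move]
    LT 270: heading 0 -> 270
    FD 14.2: (-1.8,9.3) -> (-1.8,-4.9) [heading=270, move]
  ]
  -- iteration 3/4 --
  BK 2.4: (-1.8,-4.9) -> (-1.8,-2.5) [heading=270, move]
  FD 7.2: (-1.8,-2.5) -> (-1.8,-9.7) [heading=270, move]
  FD 3.4: (-1.8,-9.7) -> (-1.8,-13.1) [heading=270, move]
  REPEAT 3 [
    -- iteration 1/3 --
    BK 6.8: (-1.8,-13.1) -> (-1.8,-6.3) [heading=270, move]
    LT 270: heading 270 -> 180
    FD 14.2: (-1.8,-6.3) -> (-16,-6.3) [heading=180, move]
    -- iteration 2/3 --
    BK 6.8: (-16,-6.3) -> (-9.2,-6.3) [heading=180, move]
    LT 270: heading 180 -> 90
    FD 14.2: (-9.2,-6.3) -> (-9.2,7.9) [heading=90, move]
    -- iteration 3/3 --
    BK 6.8: (-9.2,7.9) -> (-9.2,1.1) [heading=90, move]
    LT 270: heading 90 -> 0
    FD 14.2: (-9.2,1.1) -> (5,1.1) [heading=0, move]
  ]
  -- iteration 4/4 --
  BK 2.4: (5,1.1) -> (2.6,1.1) [heading=0, move]
  FD 7.2: (2.6,1.1) -> (9.8,1.1) [heading=0, move]
  FD 3.4: (9.8,1.1) -> (13.2,1.1) [heading=0, move]
  REPEAT 3 [
    -- iteration 1/3 --
    BK 6.8: (13.2,1.1) -> (6.4,1.1) [heading=0, move]
    LT 270: heading 0 -> 270
    FD 14.2: (6.4,1.1) -> (6.4,-13.1) [heading=270, move]
    -- iteration 2/3 --
    BK 6.8: (6.4,-13.1) -> (6.4,-6.3) [heading=270, move]
    LT 270: heading 270 -> 180
    FD 14.2: (6.4,-6.3) -> (-7.8,-6.3) [heading=180, move]
    -- iteration 3/3 --
    BK 6.8: (-7.8,-6.3) -> (-1,-6.3) [heading=180, move]
    LT 270: heading 180 -> 90
    FD 14.2: (-1,-6.3) -> (-1,7.9) [heading=90, move]
  ]
]
FD 10.3: (-1,7.9) -> (-1,18.2) [heading=90, move]
RT 270: heading 90 -> 180
FD 1.6: (-1,18.2) -> (-2.6,18.2) [heading=180, move]
RT 270: heading 180 -> 270
Final: pos=(-2.6,18.2), heading=270, 2 segment(s) drawn

Segment lengths:
  seg 1: (-1,1) -> (-1,5.3), length = 4.3
  seg 2: (-1,5.3) -> (-1,7.9), length = 2.6
Total = 6.9

Answer: 6.9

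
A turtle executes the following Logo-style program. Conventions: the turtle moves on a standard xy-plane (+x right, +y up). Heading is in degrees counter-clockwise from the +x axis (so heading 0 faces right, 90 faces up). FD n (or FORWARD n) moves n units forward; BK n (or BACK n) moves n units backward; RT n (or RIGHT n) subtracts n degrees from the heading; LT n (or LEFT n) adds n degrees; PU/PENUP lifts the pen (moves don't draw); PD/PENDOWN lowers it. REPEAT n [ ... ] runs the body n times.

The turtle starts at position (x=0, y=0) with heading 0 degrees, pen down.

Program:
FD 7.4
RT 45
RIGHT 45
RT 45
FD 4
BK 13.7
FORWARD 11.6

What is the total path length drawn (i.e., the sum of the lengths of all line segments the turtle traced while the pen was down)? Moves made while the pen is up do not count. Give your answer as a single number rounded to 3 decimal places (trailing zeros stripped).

Answer: 36.7

Derivation:
Executing turtle program step by step:
Start: pos=(0,0), heading=0, pen down
FD 7.4: (0,0) -> (7.4,0) [heading=0, draw]
RT 45: heading 0 -> 315
RT 45: heading 315 -> 270
RT 45: heading 270 -> 225
FD 4: (7.4,0) -> (4.572,-2.828) [heading=225, draw]
BK 13.7: (4.572,-2.828) -> (14.259,6.859) [heading=225, draw]
FD 11.6: (14.259,6.859) -> (6.056,-1.344) [heading=225, draw]
Final: pos=(6.056,-1.344), heading=225, 4 segment(s) drawn

Segment lengths:
  seg 1: (0,0) -> (7.4,0), length = 7.4
  seg 2: (7.4,0) -> (4.572,-2.828), length = 4
  seg 3: (4.572,-2.828) -> (14.259,6.859), length = 13.7
  seg 4: (14.259,6.859) -> (6.056,-1.344), length = 11.6
Total = 36.7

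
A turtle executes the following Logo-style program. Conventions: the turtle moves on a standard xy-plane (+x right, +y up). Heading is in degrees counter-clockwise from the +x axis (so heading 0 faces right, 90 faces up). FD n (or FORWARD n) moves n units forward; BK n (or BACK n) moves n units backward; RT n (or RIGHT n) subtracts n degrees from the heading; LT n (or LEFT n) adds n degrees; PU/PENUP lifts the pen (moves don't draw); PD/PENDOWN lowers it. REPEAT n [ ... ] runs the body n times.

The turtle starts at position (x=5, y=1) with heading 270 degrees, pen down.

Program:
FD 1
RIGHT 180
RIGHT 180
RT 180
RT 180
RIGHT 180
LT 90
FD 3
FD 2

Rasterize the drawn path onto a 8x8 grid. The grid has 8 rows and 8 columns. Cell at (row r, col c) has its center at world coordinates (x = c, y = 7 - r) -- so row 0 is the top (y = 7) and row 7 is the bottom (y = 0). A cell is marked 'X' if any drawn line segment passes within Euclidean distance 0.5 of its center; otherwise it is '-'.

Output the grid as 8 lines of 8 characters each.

Segment 0: (5,1) -> (5,0)
Segment 1: (5,0) -> (2,-0)
Segment 2: (2,-0) -> (0,-0)

Answer: --------
--------
--------
--------
--------
--------
-----X--
XXXXXX--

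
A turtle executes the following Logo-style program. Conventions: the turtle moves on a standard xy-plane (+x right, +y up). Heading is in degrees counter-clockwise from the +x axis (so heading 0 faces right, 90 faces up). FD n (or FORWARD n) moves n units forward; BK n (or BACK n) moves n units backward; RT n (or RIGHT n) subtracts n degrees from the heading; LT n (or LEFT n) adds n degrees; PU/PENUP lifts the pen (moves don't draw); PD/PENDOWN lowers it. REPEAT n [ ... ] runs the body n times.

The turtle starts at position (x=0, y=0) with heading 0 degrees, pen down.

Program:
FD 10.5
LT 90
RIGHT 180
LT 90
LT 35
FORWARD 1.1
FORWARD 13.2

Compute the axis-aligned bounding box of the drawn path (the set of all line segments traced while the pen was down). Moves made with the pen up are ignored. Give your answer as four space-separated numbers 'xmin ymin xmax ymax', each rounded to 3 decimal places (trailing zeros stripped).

Answer: 0 0 22.214 8.202

Derivation:
Executing turtle program step by step:
Start: pos=(0,0), heading=0, pen down
FD 10.5: (0,0) -> (10.5,0) [heading=0, draw]
LT 90: heading 0 -> 90
RT 180: heading 90 -> 270
LT 90: heading 270 -> 0
LT 35: heading 0 -> 35
FD 1.1: (10.5,0) -> (11.401,0.631) [heading=35, draw]
FD 13.2: (11.401,0.631) -> (22.214,8.202) [heading=35, draw]
Final: pos=(22.214,8.202), heading=35, 3 segment(s) drawn

Segment endpoints: x in {0, 10.5, 11.401, 22.214}, y in {0, 0.631, 8.202}
xmin=0, ymin=0, xmax=22.214, ymax=8.202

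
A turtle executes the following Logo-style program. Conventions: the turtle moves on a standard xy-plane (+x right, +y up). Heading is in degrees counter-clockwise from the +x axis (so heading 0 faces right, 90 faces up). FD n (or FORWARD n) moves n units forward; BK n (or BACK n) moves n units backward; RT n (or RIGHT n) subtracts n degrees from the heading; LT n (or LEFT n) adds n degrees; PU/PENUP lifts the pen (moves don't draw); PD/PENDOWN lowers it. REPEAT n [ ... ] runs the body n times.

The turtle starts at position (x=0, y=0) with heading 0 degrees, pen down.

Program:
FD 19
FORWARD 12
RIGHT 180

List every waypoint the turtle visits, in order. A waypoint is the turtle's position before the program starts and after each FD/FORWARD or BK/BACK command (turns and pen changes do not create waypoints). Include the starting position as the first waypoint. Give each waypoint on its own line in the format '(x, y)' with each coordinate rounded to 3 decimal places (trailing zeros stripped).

Answer: (0, 0)
(19, 0)
(31, 0)

Derivation:
Executing turtle program step by step:
Start: pos=(0,0), heading=0, pen down
FD 19: (0,0) -> (19,0) [heading=0, draw]
FD 12: (19,0) -> (31,0) [heading=0, draw]
RT 180: heading 0 -> 180
Final: pos=(31,0), heading=180, 2 segment(s) drawn
Waypoints (3 total):
(0, 0)
(19, 0)
(31, 0)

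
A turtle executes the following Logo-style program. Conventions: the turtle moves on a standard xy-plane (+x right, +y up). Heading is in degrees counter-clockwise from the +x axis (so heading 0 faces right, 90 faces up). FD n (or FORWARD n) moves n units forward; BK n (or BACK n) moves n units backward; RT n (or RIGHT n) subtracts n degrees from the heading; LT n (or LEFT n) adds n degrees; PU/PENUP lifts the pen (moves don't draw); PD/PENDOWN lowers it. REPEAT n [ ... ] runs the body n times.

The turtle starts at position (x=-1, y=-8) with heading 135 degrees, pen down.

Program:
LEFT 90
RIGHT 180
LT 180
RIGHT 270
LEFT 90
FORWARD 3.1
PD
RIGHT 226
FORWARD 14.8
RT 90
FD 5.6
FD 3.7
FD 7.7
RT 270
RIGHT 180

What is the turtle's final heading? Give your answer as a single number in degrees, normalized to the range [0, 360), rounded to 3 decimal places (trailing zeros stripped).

Answer: 359

Derivation:
Executing turtle program step by step:
Start: pos=(-1,-8), heading=135, pen down
LT 90: heading 135 -> 225
RT 180: heading 225 -> 45
LT 180: heading 45 -> 225
RT 270: heading 225 -> 315
LT 90: heading 315 -> 45
FD 3.1: (-1,-8) -> (1.192,-5.808) [heading=45, draw]
PD: pen down
RT 226: heading 45 -> 179
FD 14.8: (1.192,-5.808) -> (-13.606,-5.55) [heading=179, draw]
RT 90: heading 179 -> 89
FD 5.6: (-13.606,-5.55) -> (-13.508,0.049) [heading=89, draw]
FD 3.7: (-13.508,0.049) -> (-13.443,3.749) [heading=89, draw]
FD 7.7: (-13.443,3.749) -> (-13.309,11.448) [heading=89, draw]
RT 270: heading 89 -> 179
RT 180: heading 179 -> 359
Final: pos=(-13.309,11.448), heading=359, 5 segment(s) drawn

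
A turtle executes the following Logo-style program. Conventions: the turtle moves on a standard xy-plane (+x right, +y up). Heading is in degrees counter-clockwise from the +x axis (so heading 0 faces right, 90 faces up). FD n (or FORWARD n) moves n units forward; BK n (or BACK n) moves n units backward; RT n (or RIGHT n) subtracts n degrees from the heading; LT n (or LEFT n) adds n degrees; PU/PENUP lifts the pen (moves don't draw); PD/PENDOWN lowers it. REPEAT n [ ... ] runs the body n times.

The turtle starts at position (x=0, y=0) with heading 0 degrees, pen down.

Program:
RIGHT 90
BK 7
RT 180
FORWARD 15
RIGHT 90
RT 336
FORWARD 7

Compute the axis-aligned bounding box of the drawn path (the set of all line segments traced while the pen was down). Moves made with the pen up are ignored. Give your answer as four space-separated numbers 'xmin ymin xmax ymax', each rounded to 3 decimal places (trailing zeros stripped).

Answer: 0 0 6.395 24.847

Derivation:
Executing turtle program step by step:
Start: pos=(0,0), heading=0, pen down
RT 90: heading 0 -> 270
BK 7: (0,0) -> (0,7) [heading=270, draw]
RT 180: heading 270 -> 90
FD 15: (0,7) -> (0,22) [heading=90, draw]
RT 90: heading 90 -> 0
RT 336: heading 0 -> 24
FD 7: (0,22) -> (6.395,24.847) [heading=24, draw]
Final: pos=(6.395,24.847), heading=24, 3 segment(s) drawn

Segment endpoints: x in {0, 0, 0, 6.395}, y in {0, 7, 22, 24.847}
xmin=0, ymin=0, xmax=6.395, ymax=24.847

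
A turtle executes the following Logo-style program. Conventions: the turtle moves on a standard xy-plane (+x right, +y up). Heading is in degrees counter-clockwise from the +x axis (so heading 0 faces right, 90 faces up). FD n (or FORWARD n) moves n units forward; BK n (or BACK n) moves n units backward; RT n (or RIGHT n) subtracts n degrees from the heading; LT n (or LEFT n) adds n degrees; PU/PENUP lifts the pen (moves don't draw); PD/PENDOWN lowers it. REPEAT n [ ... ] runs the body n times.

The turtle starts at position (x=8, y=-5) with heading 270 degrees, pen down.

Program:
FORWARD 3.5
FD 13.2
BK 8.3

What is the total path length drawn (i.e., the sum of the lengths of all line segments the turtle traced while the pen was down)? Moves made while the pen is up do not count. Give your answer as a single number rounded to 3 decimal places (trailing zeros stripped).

Answer: 25

Derivation:
Executing turtle program step by step:
Start: pos=(8,-5), heading=270, pen down
FD 3.5: (8,-5) -> (8,-8.5) [heading=270, draw]
FD 13.2: (8,-8.5) -> (8,-21.7) [heading=270, draw]
BK 8.3: (8,-21.7) -> (8,-13.4) [heading=270, draw]
Final: pos=(8,-13.4), heading=270, 3 segment(s) drawn

Segment lengths:
  seg 1: (8,-5) -> (8,-8.5), length = 3.5
  seg 2: (8,-8.5) -> (8,-21.7), length = 13.2
  seg 3: (8,-21.7) -> (8,-13.4), length = 8.3
Total = 25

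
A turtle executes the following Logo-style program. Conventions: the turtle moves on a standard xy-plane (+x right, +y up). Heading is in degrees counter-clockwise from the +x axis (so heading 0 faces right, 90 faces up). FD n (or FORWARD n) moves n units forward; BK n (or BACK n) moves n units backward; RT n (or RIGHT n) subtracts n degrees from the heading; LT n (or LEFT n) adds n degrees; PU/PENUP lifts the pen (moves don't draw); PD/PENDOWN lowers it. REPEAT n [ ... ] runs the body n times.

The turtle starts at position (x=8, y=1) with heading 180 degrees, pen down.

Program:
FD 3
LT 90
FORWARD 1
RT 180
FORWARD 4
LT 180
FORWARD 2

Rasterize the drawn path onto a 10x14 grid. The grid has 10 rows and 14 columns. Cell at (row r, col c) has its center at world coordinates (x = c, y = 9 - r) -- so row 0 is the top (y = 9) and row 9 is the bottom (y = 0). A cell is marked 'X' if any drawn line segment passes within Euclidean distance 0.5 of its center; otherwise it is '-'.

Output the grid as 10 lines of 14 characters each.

Segment 0: (8,1) -> (5,1)
Segment 1: (5,1) -> (5,0)
Segment 2: (5,0) -> (5,4)
Segment 3: (5,4) -> (5,2)

Answer: --------------
--------------
--------------
--------------
--------------
-----X--------
-----X--------
-----X--------
-----XXXX-----
-----X--------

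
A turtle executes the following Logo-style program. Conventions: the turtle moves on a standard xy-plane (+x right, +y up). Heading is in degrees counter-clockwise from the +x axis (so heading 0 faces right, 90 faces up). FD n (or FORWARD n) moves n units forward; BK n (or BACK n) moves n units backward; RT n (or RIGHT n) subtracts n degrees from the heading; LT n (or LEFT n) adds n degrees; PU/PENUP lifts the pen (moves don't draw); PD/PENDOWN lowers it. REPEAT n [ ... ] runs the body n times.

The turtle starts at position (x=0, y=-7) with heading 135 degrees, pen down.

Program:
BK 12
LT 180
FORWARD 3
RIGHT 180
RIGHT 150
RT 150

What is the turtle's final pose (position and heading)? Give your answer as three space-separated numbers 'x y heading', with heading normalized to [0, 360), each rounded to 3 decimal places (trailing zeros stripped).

Executing turtle program step by step:
Start: pos=(0,-7), heading=135, pen down
BK 12: (0,-7) -> (8.485,-15.485) [heading=135, draw]
LT 180: heading 135 -> 315
FD 3: (8.485,-15.485) -> (10.607,-17.607) [heading=315, draw]
RT 180: heading 315 -> 135
RT 150: heading 135 -> 345
RT 150: heading 345 -> 195
Final: pos=(10.607,-17.607), heading=195, 2 segment(s) drawn

Answer: 10.607 -17.607 195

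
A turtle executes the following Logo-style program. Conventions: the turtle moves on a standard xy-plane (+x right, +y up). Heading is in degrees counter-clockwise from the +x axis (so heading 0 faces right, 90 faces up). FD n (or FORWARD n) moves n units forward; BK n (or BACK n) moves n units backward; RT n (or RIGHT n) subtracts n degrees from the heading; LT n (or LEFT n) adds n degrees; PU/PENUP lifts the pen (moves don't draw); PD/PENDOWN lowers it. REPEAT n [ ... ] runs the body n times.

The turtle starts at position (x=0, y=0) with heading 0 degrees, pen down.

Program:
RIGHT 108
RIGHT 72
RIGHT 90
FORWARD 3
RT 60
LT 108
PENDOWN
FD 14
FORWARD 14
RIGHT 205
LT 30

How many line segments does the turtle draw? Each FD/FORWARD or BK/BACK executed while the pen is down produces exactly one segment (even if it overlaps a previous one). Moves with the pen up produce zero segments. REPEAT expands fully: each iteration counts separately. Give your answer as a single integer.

Executing turtle program step by step:
Start: pos=(0,0), heading=0, pen down
RT 108: heading 0 -> 252
RT 72: heading 252 -> 180
RT 90: heading 180 -> 90
FD 3: (0,0) -> (0,3) [heading=90, draw]
RT 60: heading 90 -> 30
LT 108: heading 30 -> 138
PD: pen down
FD 14: (0,3) -> (-10.404,12.368) [heading=138, draw]
FD 14: (-10.404,12.368) -> (-20.808,21.736) [heading=138, draw]
RT 205: heading 138 -> 293
LT 30: heading 293 -> 323
Final: pos=(-20.808,21.736), heading=323, 3 segment(s) drawn
Segments drawn: 3

Answer: 3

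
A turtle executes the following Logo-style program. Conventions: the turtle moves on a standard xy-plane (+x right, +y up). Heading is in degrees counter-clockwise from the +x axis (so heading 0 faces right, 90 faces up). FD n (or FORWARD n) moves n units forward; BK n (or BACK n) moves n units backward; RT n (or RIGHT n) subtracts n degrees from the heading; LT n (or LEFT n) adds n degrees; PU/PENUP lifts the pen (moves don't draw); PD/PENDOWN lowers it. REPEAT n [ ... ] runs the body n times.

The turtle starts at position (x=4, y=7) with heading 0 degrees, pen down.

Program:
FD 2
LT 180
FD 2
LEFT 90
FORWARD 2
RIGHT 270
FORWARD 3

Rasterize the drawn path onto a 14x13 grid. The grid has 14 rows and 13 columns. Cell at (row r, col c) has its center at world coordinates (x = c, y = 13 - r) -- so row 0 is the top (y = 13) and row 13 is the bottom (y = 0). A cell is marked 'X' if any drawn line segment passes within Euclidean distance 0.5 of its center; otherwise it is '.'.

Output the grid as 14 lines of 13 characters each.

Answer: .............
.............
.............
.............
.............
.............
....XXX......
....X........
....XXXX.....
.............
.............
.............
.............
.............

Derivation:
Segment 0: (4,7) -> (6,7)
Segment 1: (6,7) -> (4,7)
Segment 2: (4,7) -> (4,5)
Segment 3: (4,5) -> (7,5)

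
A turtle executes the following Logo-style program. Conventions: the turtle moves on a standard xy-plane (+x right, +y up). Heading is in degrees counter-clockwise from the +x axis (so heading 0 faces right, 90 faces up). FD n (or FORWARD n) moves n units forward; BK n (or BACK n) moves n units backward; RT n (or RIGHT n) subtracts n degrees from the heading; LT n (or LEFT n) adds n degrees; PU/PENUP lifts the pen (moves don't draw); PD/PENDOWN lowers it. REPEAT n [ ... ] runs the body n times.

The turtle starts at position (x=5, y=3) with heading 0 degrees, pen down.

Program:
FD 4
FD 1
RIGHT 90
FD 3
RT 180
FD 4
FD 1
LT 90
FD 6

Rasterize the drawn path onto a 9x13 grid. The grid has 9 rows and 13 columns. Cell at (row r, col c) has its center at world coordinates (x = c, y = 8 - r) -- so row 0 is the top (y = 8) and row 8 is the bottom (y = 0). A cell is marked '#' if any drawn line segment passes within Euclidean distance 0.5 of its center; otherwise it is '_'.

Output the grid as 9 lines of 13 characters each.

Answer: _____________
_____________
_____________
____#######__
__________#__
_____######__
__________#__
__________#__
__________#__

Derivation:
Segment 0: (5,3) -> (9,3)
Segment 1: (9,3) -> (10,3)
Segment 2: (10,3) -> (10,0)
Segment 3: (10,0) -> (10,4)
Segment 4: (10,4) -> (10,5)
Segment 5: (10,5) -> (4,5)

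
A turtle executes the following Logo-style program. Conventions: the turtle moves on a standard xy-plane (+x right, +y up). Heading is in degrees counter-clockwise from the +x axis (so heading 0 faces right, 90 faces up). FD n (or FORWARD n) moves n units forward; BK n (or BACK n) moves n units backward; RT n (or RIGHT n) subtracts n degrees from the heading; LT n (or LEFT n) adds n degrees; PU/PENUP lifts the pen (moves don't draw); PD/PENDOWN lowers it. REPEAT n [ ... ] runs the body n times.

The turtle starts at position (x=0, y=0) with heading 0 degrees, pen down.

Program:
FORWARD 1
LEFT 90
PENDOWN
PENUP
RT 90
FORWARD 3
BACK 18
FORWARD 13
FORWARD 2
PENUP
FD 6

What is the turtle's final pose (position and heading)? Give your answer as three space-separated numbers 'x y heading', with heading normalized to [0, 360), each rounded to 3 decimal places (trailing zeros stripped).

Executing turtle program step by step:
Start: pos=(0,0), heading=0, pen down
FD 1: (0,0) -> (1,0) [heading=0, draw]
LT 90: heading 0 -> 90
PD: pen down
PU: pen up
RT 90: heading 90 -> 0
FD 3: (1,0) -> (4,0) [heading=0, move]
BK 18: (4,0) -> (-14,0) [heading=0, move]
FD 13: (-14,0) -> (-1,0) [heading=0, move]
FD 2: (-1,0) -> (1,0) [heading=0, move]
PU: pen up
FD 6: (1,0) -> (7,0) [heading=0, move]
Final: pos=(7,0), heading=0, 1 segment(s) drawn

Answer: 7 0 0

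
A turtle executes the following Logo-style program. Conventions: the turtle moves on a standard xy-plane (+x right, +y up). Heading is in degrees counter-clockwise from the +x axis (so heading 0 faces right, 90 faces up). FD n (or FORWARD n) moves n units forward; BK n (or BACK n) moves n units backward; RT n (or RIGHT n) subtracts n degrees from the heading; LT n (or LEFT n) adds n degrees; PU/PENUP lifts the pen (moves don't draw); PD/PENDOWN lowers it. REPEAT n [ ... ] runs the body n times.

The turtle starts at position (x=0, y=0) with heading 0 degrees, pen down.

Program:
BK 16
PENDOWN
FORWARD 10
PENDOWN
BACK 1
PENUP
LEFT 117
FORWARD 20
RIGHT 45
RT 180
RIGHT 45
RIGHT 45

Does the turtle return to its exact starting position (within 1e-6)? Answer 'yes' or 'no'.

Executing turtle program step by step:
Start: pos=(0,0), heading=0, pen down
BK 16: (0,0) -> (-16,0) [heading=0, draw]
PD: pen down
FD 10: (-16,0) -> (-6,0) [heading=0, draw]
PD: pen down
BK 1: (-6,0) -> (-7,0) [heading=0, draw]
PU: pen up
LT 117: heading 0 -> 117
FD 20: (-7,0) -> (-16.08,17.82) [heading=117, move]
RT 45: heading 117 -> 72
RT 180: heading 72 -> 252
RT 45: heading 252 -> 207
RT 45: heading 207 -> 162
Final: pos=(-16.08,17.82), heading=162, 3 segment(s) drawn

Start position: (0, 0)
Final position: (-16.08, 17.82)
Distance = 24.002; >= 1e-6 -> NOT closed

Answer: no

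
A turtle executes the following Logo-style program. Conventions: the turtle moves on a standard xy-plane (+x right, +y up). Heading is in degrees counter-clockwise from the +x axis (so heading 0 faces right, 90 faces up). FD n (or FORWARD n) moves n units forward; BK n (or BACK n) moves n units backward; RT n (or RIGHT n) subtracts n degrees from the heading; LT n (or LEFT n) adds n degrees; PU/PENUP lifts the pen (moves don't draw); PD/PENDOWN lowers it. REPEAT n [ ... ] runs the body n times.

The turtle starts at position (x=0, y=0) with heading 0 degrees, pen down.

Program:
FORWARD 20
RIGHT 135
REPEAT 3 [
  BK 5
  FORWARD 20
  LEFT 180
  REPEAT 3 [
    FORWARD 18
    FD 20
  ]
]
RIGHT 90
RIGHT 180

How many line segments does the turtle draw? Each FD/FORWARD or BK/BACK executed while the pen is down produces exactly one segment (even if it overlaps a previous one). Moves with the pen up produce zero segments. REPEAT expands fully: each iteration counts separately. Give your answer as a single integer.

Answer: 25

Derivation:
Executing turtle program step by step:
Start: pos=(0,0), heading=0, pen down
FD 20: (0,0) -> (20,0) [heading=0, draw]
RT 135: heading 0 -> 225
REPEAT 3 [
  -- iteration 1/3 --
  BK 5: (20,0) -> (23.536,3.536) [heading=225, draw]
  FD 20: (23.536,3.536) -> (9.393,-10.607) [heading=225, draw]
  LT 180: heading 225 -> 45
  REPEAT 3 [
    -- iteration 1/3 --
    FD 18: (9.393,-10.607) -> (22.121,2.121) [heading=45, draw]
    FD 20: (22.121,2.121) -> (36.263,16.263) [heading=45, draw]
    -- iteration 2/3 --
    FD 18: (36.263,16.263) -> (48.991,28.991) [heading=45, draw]
    FD 20: (48.991,28.991) -> (63.134,43.134) [heading=45, draw]
    -- iteration 3/3 --
    FD 18: (63.134,43.134) -> (75.861,55.861) [heading=45, draw]
    FD 20: (75.861,55.861) -> (90.004,70.004) [heading=45, draw]
  ]
  -- iteration 2/3 --
  BK 5: (90.004,70.004) -> (86.468,66.468) [heading=45, draw]
  FD 20: (86.468,66.468) -> (100.61,80.61) [heading=45, draw]
  LT 180: heading 45 -> 225
  REPEAT 3 [
    -- iteration 1/3 --
    FD 18: (100.61,80.61) -> (87.882,67.882) [heading=225, draw]
    FD 20: (87.882,67.882) -> (73.74,53.74) [heading=225, draw]
    -- iteration 2/3 --
    FD 18: (73.74,53.74) -> (61.012,41.012) [heading=225, draw]
    FD 20: (61.012,41.012) -> (46.87,26.87) [heading=225, draw]
    -- iteration 3/3 --
    FD 18: (46.87,26.87) -> (34.142,14.142) [heading=225, draw]
    FD 20: (34.142,14.142) -> (20,0) [heading=225, draw]
  ]
  -- iteration 3/3 --
  BK 5: (20,0) -> (23.536,3.536) [heading=225, draw]
  FD 20: (23.536,3.536) -> (9.393,-10.607) [heading=225, draw]
  LT 180: heading 225 -> 45
  REPEAT 3 [
    -- iteration 1/3 --
    FD 18: (9.393,-10.607) -> (22.121,2.121) [heading=45, draw]
    FD 20: (22.121,2.121) -> (36.263,16.263) [heading=45, draw]
    -- iteration 2/3 --
    FD 18: (36.263,16.263) -> (48.991,28.991) [heading=45, draw]
    FD 20: (48.991,28.991) -> (63.134,43.134) [heading=45, draw]
    -- iteration 3/3 --
    FD 18: (63.134,43.134) -> (75.861,55.861) [heading=45, draw]
    FD 20: (75.861,55.861) -> (90.004,70.004) [heading=45, draw]
  ]
]
RT 90: heading 45 -> 315
RT 180: heading 315 -> 135
Final: pos=(90.004,70.004), heading=135, 25 segment(s) drawn
Segments drawn: 25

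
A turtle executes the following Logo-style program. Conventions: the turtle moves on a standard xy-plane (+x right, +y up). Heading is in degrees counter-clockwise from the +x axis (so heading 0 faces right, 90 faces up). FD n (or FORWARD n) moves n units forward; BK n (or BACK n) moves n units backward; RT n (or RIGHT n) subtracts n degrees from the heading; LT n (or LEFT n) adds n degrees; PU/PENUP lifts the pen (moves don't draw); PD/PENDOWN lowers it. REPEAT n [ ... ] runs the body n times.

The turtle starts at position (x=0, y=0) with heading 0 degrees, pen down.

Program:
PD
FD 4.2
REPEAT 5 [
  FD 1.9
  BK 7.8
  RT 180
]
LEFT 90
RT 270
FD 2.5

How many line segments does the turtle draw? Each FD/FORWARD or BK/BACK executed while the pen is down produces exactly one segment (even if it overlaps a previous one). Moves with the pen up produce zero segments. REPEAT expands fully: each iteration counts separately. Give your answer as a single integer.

Executing turtle program step by step:
Start: pos=(0,0), heading=0, pen down
PD: pen down
FD 4.2: (0,0) -> (4.2,0) [heading=0, draw]
REPEAT 5 [
  -- iteration 1/5 --
  FD 1.9: (4.2,0) -> (6.1,0) [heading=0, draw]
  BK 7.8: (6.1,0) -> (-1.7,0) [heading=0, draw]
  RT 180: heading 0 -> 180
  -- iteration 2/5 --
  FD 1.9: (-1.7,0) -> (-3.6,0) [heading=180, draw]
  BK 7.8: (-3.6,0) -> (4.2,0) [heading=180, draw]
  RT 180: heading 180 -> 0
  -- iteration 3/5 --
  FD 1.9: (4.2,0) -> (6.1,0) [heading=0, draw]
  BK 7.8: (6.1,0) -> (-1.7,0) [heading=0, draw]
  RT 180: heading 0 -> 180
  -- iteration 4/5 --
  FD 1.9: (-1.7,0) -> (-3.6,0) [heading=180, draw]
  BK 7.8: (-3.6,0) -> (4.2,0) [heading=180, draw]
  RT 180: heading 180 -> 0
  -- iteration 5/5 --
  FD 1.9: (4.2,0) -> (6.1,0) [heading=0, draw]
  BK 7.8: (6.1,0) -> (-1.7,0) [heading=0, draw]
  RT 180: heading 0 -> 180
]
LT 90: heading 180 -> 270
RT 270: heading 270 -> 0
FD 2.5: (-1.7,0) -> (0.8,0) [heading=0, draw]
Final: pos=(0.8,0), heading=0, 12 segment(s) drawn
Segments drawn: 12

Answer: 12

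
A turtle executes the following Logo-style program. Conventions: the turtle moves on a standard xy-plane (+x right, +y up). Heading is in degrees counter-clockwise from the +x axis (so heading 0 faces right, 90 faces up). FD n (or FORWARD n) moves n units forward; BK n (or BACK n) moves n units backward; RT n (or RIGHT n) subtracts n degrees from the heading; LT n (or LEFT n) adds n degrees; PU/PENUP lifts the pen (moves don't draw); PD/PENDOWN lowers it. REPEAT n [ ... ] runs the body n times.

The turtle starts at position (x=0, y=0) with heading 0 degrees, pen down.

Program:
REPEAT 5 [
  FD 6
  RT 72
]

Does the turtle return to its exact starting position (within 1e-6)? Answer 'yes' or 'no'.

Executing turtle program step by step:
Start: pos=(0,0), heading=0, pen down
REPEAT 5 [
  -- iteration 1/5 --
  FD 6: (0,0) -> (6,0) [heading=0, draw]
  RT 72: heading 0 -> 288
  -- iteration 2/5 --
  FD 6: (6,0) -> (7.854,-5.706) [heading=288, draw]
  RT 72: heading 288 -> 216
  -- iteration 3/5 --
  FD 6: (7.854,-5.706) -> (3,-9.233) [heading=216, draw]
  RT 72: heading 216 -> 144
  -- iteration 4/5 --
  FD 6: (3,-9.233) -> (-1.854,-5.706) [heading=144, draw]
  RT 72: heading 144 -> 72
  -- iteration 5/5 --
  FD 6: (-1.854,-5.706) -> (0,0) [heading=72, draw]
  RT 72: heading 72 -> 0
]
Final: pos=(0,0), heading=0, 5 segment(s) drawn

Start position: (0, 0)
Final position: (0, 0)
Distance = 0; < 1e-6 -> CLOSED

Answer: yes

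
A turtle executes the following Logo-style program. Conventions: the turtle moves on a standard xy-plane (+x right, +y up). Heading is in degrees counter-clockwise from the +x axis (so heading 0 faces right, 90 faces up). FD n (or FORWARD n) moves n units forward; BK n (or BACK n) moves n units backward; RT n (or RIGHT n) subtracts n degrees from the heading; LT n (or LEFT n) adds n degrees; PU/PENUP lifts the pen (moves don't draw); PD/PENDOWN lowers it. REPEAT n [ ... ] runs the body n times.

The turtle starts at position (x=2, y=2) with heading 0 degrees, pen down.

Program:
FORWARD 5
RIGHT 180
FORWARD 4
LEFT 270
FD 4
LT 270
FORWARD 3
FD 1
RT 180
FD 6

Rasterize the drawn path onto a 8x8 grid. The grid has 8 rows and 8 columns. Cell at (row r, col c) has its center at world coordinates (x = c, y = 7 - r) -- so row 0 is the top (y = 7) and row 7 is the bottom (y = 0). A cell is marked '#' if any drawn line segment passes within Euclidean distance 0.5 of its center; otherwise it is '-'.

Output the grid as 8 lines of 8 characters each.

Segment 0: (2,2) -> (7,2)
Segment 1: (7,2) -> (3,2)
Segment 2: (3,2) -> (3,6)
Segment 3: (3,6) -> (6,6)
Segment 4: (6,6) -> (7,6)
Segment 5: (7,6) -> (1,6)

Answer: --------
-#######
---#----
---#----
---#----
--######
--------
--------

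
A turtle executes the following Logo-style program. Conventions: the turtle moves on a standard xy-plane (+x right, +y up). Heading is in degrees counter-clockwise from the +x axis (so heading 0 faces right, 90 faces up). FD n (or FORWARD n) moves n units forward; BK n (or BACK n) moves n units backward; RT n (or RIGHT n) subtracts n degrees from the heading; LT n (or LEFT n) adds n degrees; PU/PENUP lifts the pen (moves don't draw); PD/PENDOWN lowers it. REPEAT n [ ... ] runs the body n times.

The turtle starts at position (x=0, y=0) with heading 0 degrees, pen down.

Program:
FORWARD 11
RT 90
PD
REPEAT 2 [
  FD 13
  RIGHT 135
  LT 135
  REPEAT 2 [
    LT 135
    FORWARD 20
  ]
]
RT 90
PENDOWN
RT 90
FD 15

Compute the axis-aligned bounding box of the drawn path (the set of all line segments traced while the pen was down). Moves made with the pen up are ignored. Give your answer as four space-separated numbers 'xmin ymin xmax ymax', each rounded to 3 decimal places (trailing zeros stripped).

Answer: -7.858 -13 25.142 7

Derivation:
Executing turtle program step by step:
Start: pos=(0,0), heading=0, pen down
FD 11: (0,0) -> (11,0) [heading=0, draw]
RT 90: heading 0 -> 270
PD: pen down
REPEAT 2 [
  -- iteration 1/2 --
  FD 13: (11,0) -> (11,-13) [heading=270, draw]
  RT 135: heading 270 -> 135
  LT 135: heading 135 -> 270
  REPEAT 2 [
    -- iteration 1/2 --
    LT 135: heading 270 -> 45
    FD 20: (11,-13) -> (25.142,1.142) [heading=45, draw]
    -- iteration 2/2 --
    LT 135: heading 45 -> 180
    FD 20: (25.142,1.142) -> (5.142,1.142) [heading=180, draw]
  ]
  -- iteration 2/2 --
  FD 13: (5.142,1.142) -> (-7.858,1.142) [heading=180, draw]
  RT 135: heading 180 -> 45
  LT 135: heading 45 -> 180
  REPEAT 2 [
    -- iteration 1/2 --
    LT 135: heading 180 -> 315
    FD 20: (-7.858,1.142) -> (6.284,-13) [heading=315, draw]
    -- iteration 2/2 --
    LT 135: heading 315 -> 90
    FD 20: (6.284,-13) -> (6.284,7) [heading=90, draw]
  ]
]
RT 90: heading 90 -> 0
PD: pen down
RT 90: heading 0 -> 270
FD 15: (6.284,7) -> (6.284,-8) [heading=270, draw]
Final: pos=(6.284,-8), heading=270, 8 segment(s) drawn

Segment endpoints: x in {-7.858, 0, 5.142, 6.284, 6.284, 6.284, 11, 25.142}, y in {-13, -13, -8, 0, 1.142, 1.142, 1.142, 7}
xmin=-7.858, ymin=-13, xmax=25.142, ymax=7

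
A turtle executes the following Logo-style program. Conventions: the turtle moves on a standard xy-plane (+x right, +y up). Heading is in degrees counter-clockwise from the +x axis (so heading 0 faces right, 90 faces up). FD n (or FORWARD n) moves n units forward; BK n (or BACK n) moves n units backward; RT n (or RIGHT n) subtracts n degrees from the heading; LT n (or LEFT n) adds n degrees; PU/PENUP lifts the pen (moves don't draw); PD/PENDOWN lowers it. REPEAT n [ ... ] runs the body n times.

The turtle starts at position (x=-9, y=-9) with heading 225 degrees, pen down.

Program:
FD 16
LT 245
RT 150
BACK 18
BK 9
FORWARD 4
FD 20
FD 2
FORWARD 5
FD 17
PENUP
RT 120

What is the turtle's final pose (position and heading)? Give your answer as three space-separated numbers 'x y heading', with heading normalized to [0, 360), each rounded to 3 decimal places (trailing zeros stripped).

Answer: -4.227 -33.812 200

Derivation:
Executing turtle program step by step:
Start: pos=(-9,-9), heading=225, pen down
FD 16: (-9,-9) -> (-20.314,-20.314) [heading=225, draw]
LT 245: heading 225 -> 110
RT 150: heading 110 -> 320
BK 18: (-20.314,-20.314) -> (-34.103,-8.744) [heading=320, draw]
BK 9: (-34.103,-8.744) -> (-40.997,-2.958) [heading=320, draw]
FD 4: (-40.997,-2.958) -> (-37.933,-5.53) [heading=320, draw]
FD 20: (-37.933,-5.53) -> (-22.612,-18.385) [heading=320, draw]
FD 2: (-22.612,-18.385) -> (-21.08,-19.671) [heading=320, draw]
FD 5: (-21.08,-19.671) -> (-17.25,-22.885) [heading=320, draw]
FD 17: (-17.25,-22.885) -> (-4.227,-33.812) [heading=320, draw]
PU: pen up
RT 120: heading 320 -> 200
Final: pos=(-4.227,-33.812), heading=200, 8 segment(s) drawn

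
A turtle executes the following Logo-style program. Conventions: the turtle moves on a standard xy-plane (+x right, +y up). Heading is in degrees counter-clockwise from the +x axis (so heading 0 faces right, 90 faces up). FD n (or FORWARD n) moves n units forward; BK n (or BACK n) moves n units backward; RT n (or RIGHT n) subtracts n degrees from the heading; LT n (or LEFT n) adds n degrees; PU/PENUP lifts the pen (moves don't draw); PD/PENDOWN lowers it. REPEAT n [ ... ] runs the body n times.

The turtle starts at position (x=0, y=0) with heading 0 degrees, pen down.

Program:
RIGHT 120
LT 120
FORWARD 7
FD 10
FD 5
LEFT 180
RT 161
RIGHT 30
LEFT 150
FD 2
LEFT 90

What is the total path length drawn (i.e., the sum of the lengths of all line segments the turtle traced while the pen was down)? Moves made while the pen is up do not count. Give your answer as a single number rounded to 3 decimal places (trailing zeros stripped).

Answer: 24

Derivation:
Executing turtle program step by step:
Start: pos=(0,0), heading=0, pen down
RT 120: heading 0 -> 240
LT 120: heading 240 -> 0
FD 7: (0,0) -> (7,0) [heading=0, draw]
FD 10: (7,0) -> (17,0) [heading=0, draw]
FD 5: (17,0) -> (22,0) [heading=0, draw]
LT 180: heading 0 -> 180
RT 161: heading 180 -> 19
RT 30: heading 19 -> 349
LT 150: heading 349 -> 139
FD 2: (22,0) -> (20.491,1.312) [heading=139, draw]
LT 90: heading 139 -> 229
Final: pos=(20.491,1.312), heading=229, 4 segment(s) drawn

Segment lengths:
  seg 1: (0,0) -> (7,0), length = 7
  seg 2: (7,0) -> (17,0), length = 10
  seg 3: (17,0) -> (22,0), length = 5
  seg 4: (22,0) -> (20.491,1.312), length = 2
Total = 24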